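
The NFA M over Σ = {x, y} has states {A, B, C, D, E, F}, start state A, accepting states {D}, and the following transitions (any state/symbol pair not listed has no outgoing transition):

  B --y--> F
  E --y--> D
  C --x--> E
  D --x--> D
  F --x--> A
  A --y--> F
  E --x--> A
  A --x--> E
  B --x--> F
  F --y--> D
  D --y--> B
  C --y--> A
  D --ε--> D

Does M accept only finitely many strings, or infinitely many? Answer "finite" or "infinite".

infinite

State A is reachable from the start and can reach an accepting state, and it lies on the cycle A → E → A.
Traversing that cycle any number of times yields accepted strings of unbounded length, so the language is infinite.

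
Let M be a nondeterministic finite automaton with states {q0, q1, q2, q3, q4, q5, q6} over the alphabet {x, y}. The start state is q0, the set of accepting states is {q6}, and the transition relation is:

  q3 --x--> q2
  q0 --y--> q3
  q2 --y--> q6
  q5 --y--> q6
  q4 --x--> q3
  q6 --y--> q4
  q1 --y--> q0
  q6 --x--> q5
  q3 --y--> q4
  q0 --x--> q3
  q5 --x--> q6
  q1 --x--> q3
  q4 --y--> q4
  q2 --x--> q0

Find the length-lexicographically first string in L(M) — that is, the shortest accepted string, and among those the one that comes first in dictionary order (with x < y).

xxy

A breadth-first search from q0 reaches an accepting state first via the path q0 → q3 → q2 → q6 on input xxy.
No string of length < 3 is accepted (BFS exhausts all shorter strings without reaching an accepting state), and xxy is the lexicographically least accepting string of length 3.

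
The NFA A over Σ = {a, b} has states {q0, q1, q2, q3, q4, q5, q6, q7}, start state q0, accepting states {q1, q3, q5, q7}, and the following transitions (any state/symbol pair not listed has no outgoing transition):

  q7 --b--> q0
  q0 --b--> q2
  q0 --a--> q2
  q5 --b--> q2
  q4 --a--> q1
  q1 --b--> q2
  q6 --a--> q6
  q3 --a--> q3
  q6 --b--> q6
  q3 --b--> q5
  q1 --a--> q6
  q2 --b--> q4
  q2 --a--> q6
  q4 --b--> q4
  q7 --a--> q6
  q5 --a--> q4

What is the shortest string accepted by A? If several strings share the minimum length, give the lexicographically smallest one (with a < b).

A breadth-first search from q0 reaches an accepting state first via the path q0 → q2 → q4 → q1 on input aba.
No string of length < 3 is accepted (BFS exhausts all shorter strings without reaching an accepting state), and aba is the lexicographically least accepting string of length 3.

aba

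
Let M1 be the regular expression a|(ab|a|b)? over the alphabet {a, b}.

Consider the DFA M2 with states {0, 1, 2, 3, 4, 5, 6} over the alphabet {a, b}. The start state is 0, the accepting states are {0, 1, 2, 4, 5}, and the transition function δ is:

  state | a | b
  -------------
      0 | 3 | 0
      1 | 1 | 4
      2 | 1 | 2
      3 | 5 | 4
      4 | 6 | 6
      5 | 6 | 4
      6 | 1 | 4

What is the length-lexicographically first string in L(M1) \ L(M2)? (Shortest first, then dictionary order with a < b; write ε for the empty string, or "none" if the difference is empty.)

a

The string a is accepted by M1 but not by M2.
No shorter string lies in the difference, and a is the lexicographically first length-1 string in L(M1) \ L(M2).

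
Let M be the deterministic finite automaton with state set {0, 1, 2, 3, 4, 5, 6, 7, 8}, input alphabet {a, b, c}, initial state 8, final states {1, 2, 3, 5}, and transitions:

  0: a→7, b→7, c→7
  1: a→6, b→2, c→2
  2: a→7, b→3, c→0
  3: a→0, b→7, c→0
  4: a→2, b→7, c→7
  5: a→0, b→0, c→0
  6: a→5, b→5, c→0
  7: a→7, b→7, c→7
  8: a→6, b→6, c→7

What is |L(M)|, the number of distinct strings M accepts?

The useful subgraph on states {5, 6, 8} is acyclic, so L(M) is finite; the longest accepting path visits 3 useful states, giving maximum string length 2.
Counting accepting paths from 8 by length: 4 of length 2. Total 4.

4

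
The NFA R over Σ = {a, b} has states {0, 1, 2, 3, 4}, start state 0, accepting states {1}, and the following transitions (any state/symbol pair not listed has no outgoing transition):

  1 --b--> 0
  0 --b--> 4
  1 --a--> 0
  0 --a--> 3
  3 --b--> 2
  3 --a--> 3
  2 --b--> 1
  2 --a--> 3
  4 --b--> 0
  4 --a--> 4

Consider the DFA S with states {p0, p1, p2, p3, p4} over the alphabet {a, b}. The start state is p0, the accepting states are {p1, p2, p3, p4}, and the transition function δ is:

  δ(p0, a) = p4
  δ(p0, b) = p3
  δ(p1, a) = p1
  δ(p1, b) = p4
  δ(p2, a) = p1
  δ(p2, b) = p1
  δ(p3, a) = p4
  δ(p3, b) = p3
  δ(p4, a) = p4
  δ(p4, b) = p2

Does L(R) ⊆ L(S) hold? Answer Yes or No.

Exploring the product automaton R × S from the start pair (0, p0), following both machines on each input symbol, reaches 15 state pairs: (0, p0), (3, p4), (4, p3), (2, p2), (4, p4), (0, p3), (3, p1), (1, p1), (0, p2), (2, p4), (0, p1), (0, p4), (4, p1), (1, p2), (4, p2).
R accepts in {1} and S accepts in {p1, p2, p3, p4}. The reachable pairs whose R-component is accepting are (1, p1), (1, p2); in each of them the S-component is accepting too, so the product for L(R) \ L(S) (R-component accepting, S-component rejecting) has no reachable accepting pair and the difference is empty.
Hence every string in L(R) is also in L(S).

Yes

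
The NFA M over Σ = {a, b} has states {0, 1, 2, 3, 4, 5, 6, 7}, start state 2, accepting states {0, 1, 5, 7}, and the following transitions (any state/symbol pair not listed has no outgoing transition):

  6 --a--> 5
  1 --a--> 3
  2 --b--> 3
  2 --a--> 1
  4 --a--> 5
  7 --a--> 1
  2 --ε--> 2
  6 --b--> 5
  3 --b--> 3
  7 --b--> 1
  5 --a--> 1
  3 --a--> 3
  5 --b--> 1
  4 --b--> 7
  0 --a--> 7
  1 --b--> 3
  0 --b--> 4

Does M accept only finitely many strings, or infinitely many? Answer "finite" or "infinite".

The useful states (reachable from 2 and able to reach an accepting state) are {1, 2}.
Restricted to these states the transition graph has no cycle, so every accepting path has bounded length and L is finite.

finite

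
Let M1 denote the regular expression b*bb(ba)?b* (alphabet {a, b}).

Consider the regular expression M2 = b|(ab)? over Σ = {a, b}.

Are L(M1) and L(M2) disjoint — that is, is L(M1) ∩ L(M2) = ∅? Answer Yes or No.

Converting the expression M1 to a DFA (subset construction, then merging equivalent states) gives the minimal DFA with states {r0, r1, r2, r3, r4, r5}, start state r0, accepting states {r3, r4, r5} and transitions r0: a→r1, b→r2; r1: a→r1, b→r1; r2: a→r1, b→r3; r3: a→r1, b→r4; r4: a→r5, b→r4; r5: a→r1, b→r5.
Converting the expression M2 to a DFA (subset construction, then merging equivalent states) gives the minimal DFA with states {t0, t1, t2, t3}, start state t0, accepting states {t0, t2} and transitions t0: a→t1, b→t2; t1: a→t3, b→t2; t2: a→t3, b→t3; t3: a→t3, b→t3.
Exploring the product automaton M1 × M2 from the start pair (r0, t0), following both machines on each input symbol, reaches 8 state pairs: (r0, t0), (r1, t1), (r2, t2), (r1, t3), (r1, t2), (r3, t3), (r4, t3), (r5, t3).
M1 accepts in {r3, r4, r5} and M2 accepts in {t0, t2}; no reachable pair has both components accepting, so no string drives both machines to acceptance simultaneously and L(M1) ∩ L(M2) = ∅.
So no string is accepted by both, and the intersection is empty.

Yes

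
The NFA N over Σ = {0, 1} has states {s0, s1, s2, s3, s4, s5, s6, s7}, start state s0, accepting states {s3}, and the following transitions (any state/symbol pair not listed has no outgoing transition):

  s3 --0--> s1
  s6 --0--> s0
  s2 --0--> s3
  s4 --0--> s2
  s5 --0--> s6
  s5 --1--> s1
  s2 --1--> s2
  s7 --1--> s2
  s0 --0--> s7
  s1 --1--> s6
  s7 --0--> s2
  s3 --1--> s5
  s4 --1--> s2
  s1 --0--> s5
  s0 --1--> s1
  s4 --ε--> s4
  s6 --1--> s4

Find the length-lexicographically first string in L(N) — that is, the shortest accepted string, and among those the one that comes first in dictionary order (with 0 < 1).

000

A breadth-first search from s0 reaches an accepting state first via the path s0 → s7 → s2 → s3 on input 000.
No string of length < 3 is accepted (BFS exhausts all shorter strings without reaching an accepting state), and 000 is the lexicographically least accepting string of length 3.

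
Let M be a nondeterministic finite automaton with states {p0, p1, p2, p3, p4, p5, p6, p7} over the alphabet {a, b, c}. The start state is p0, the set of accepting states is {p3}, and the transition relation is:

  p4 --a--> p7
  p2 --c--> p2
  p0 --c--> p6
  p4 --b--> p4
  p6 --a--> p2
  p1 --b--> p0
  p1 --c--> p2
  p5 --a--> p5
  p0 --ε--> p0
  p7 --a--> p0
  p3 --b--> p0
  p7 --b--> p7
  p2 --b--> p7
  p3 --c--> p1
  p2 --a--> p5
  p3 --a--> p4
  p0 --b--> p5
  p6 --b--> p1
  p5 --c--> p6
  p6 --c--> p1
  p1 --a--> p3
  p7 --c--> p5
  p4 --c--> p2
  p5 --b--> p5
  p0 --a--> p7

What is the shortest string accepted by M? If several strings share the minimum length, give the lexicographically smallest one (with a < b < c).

cba

A breadth-first search from p0 reaches an accepting state first via the path p0 → p6 → p1 → p3 on input cba.
No string of length < 3 is accepted (BFS exhausts all shorter strings without reaching an accepting state), and cba is the lexicographically least accepting string of length 3.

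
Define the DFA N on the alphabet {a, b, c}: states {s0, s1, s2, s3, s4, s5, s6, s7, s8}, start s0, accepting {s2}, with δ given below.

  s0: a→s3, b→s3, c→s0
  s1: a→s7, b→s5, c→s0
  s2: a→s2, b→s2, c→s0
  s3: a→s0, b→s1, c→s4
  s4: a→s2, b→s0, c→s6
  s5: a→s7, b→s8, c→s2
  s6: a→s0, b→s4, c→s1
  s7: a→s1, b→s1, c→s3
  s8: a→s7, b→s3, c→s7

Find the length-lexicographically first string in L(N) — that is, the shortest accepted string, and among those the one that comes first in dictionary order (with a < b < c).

aca

A breadth-first search from s0 reaches an accepting state first via the path s0 → s3 → s4 → s2 on input aca.
No string of length < 3 is accepted (BFS exhausts all shorter strings without reaching an accepting state), and aca is the lexicographically least accepting string of length 3.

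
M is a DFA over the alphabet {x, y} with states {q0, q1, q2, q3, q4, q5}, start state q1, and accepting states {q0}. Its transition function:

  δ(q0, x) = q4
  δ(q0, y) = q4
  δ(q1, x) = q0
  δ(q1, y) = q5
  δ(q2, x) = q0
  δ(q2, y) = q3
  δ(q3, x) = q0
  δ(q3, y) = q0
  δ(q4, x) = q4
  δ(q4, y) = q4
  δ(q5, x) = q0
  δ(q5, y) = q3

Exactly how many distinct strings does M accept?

The useful subgraph on states {q0, q1, q3, q5} is acyclic, so L(M) is finite; the longest accepting path visits 4 useful states, giving maximum string length 3.
Counting accepting paths from q1 by length: 1 of length 1, 1 of length 2, 2 of length 3. Total 4.

4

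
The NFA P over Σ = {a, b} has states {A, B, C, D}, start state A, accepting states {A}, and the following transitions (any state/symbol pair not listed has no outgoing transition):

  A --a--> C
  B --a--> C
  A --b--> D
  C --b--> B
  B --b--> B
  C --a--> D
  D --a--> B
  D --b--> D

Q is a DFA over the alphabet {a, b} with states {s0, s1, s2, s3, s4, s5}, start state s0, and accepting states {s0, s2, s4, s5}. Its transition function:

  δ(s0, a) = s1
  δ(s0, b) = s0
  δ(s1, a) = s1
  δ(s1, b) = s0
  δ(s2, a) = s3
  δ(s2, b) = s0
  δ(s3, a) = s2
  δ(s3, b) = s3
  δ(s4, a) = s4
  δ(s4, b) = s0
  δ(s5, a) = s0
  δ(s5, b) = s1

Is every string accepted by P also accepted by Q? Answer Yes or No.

Yes

Exploring the product automaton P × Q from the start pair (A, s0), following both machines on each input symbol, reaches 6 state pairs: (A, s0), (C, s1), (D, s0), (D, s1), (B, s0), (B, s1).
P accepts in {A} and Q accepts in {s0, s2, s4, s5}. The reachable pairs whose P-component is accepting are (A, s0); in each of them the Q-component is accepting too, so the product for L(P) \ L(Q) (P-component accepting, Q-component rejecting) has no reachable accepting pair and the difference is empty.
Hence every string in L(P) is also in L(Q).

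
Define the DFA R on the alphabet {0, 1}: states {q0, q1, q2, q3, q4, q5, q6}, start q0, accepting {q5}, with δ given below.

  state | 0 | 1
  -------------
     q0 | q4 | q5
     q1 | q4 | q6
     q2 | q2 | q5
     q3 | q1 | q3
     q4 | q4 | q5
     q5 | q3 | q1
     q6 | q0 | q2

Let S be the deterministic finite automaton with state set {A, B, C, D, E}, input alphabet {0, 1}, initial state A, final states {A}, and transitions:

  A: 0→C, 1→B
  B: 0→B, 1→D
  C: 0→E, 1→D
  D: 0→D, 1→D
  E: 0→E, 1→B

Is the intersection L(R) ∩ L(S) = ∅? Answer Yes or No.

Exploring the product automaton R × S from the start pair (q0, A), following both machines on each input symbol, reaches 14 state pairs: (q0, A), (q4, C), (q5, B), (q4, E), (q5, D), (q3, B), (q1, D), (q3, D), (q1, B), (q4, D), (q6, D), (q4, B), (q0, D), (q2, D).
R accepts in {q5} and S accepts in {A}; no reachable pair has both components accepting, so no string drives both machines to acceptance simultaneously and L(R) ∩ L(S) = ∅.
So no string is accepted by both, and the intersection is empty.

Yes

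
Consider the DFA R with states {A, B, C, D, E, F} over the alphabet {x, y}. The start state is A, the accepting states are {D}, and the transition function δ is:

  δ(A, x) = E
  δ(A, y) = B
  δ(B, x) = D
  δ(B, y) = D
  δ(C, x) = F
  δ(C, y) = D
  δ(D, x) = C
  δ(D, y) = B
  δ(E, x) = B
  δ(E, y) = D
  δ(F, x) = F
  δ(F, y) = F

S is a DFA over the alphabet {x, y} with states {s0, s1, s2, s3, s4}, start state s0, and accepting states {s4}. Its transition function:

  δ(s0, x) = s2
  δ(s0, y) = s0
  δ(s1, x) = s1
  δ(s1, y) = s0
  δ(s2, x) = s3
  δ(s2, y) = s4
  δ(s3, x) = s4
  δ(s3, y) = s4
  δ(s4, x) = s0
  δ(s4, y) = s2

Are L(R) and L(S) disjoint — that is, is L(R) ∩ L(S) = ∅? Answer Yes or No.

No

The string xy is accepted by both R and S.
Hence L(R) ∩ L(S) ≠ ∅.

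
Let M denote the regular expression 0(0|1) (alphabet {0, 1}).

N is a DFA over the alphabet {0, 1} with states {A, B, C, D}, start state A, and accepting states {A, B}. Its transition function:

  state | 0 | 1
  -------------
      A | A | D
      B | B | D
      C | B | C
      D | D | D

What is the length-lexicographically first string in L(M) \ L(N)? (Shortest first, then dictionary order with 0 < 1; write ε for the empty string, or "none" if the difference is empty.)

The string 01 is accepted by M but not by N.
No shorter string lies in the difference, and 01 is the lexicographically first length-2 string in L(M) \ L(N).

01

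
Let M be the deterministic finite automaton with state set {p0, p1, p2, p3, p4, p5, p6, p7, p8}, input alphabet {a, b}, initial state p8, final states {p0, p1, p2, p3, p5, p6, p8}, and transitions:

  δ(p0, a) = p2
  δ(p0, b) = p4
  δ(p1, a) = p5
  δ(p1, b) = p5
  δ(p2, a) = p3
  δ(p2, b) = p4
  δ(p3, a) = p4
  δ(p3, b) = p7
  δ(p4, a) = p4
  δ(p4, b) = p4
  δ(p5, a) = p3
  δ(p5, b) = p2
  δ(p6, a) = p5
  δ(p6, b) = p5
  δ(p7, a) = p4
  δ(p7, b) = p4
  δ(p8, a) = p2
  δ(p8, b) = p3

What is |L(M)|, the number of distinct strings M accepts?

The useful subgraph on states {p2, p3, p8} is acyclic, so L(M) is finite; the longest accepting path visits 3 useful states, giving maximum string length 2.
Counting accepting paths from p8 by length: 1 of length 0, 2 of length 1, 1 of length 2. Total 4.

4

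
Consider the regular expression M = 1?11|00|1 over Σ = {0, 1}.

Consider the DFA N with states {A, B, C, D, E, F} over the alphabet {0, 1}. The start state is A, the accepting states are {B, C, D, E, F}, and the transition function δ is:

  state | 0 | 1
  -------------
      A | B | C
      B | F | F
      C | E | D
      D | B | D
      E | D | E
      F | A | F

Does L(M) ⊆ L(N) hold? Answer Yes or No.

Yes

Converting the expression M to a DFA (subset construction, then merging equivalent states) gives the minimal DFA with states {m0, m1, m2, m3, m4, m5}, start state m0, accepting states {m2, m3, m5} and transitions m0: 0→m1, 1→m2; m1: 0→m3, 1→m4; m2: 0→m4, 1→m5; m3: 0→m4, 1→m4; m4: 0→m4, 1→m4; m5: 0→m4, 1→m3.
Exploring the product automaton M × N from the start pair (m0, A), following both machines on each input symbol, reaches 12 state pairs: (m0, A), (m1, B), (m2, C), (m3, F), (m4, F), (m4, E), (m5, D), (m4, A), (m4, D), (m4, B), (m3, D), (m4, C).
M accepts in {m2, m3, m5} and N accepts in {B, C, D, E, F}. The reachable pairs whose M-component is accepting are (m2, C), (m3, F), (m5, D), (m3, D); in each of them the N-component is accepting too, so the product for L(M) \ L(N) (M-component accepting, N-component rejecting) has no reachable accepting pair and the difference is empty.
Hence every string in L(M) is also in L(N).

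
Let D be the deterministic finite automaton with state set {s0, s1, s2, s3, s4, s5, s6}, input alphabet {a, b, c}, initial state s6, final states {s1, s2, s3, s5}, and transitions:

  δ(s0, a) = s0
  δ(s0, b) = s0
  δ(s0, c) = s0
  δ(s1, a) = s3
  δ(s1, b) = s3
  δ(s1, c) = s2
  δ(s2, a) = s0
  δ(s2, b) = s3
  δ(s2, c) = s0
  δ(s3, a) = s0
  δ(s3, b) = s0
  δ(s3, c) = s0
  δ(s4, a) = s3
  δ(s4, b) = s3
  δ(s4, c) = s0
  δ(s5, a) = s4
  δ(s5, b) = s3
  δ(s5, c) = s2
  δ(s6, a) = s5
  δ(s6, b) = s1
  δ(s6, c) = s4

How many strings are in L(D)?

13

The useful subgraph on states {s1, s2, s3, s4, s5, s6} is acyclic, so L(D) is finite; the longest accepting path visits 4 useful states, giving maximum string length 3.
Counting accepting paths from s6 by length: 2 of length 1, 7 of length 2, 4 of length 3. Total 13.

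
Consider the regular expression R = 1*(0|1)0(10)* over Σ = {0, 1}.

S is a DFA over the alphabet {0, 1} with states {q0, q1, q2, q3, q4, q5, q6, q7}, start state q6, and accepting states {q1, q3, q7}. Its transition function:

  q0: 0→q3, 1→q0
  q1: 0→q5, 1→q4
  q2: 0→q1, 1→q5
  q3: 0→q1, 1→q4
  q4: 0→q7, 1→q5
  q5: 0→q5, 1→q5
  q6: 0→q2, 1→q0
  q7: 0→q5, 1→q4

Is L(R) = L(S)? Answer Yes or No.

Yes

Converting the expression R to a DFA (subset construction, then merging equivalent states) gives the minimal DFA with states {r0, r1, r2, r3, r4, r5}, start state r0, accepting states {r3, r5} and transitions r0: 0→r1, 1→r2; r1: 0→r3, 1→r4; r2: 0→r5, 1→r2; r3: 0→r4, 1→r1; r4: 0→r4, 1→r4; r5: 0→r3, 1→r1.
Exploring the product automaton R × S from the start pair (r0, q6), following both machines on each input symbol, reaches 8 state pairs: (r0, q6), (r1, q2), (r2, q0), (r3, q1), (r4, q5), (r5, q3), (r1, q4), (r3, q7).
R accepts in {r3, r5} and S accepts in {q1, q3, q7}. In every reachable pair the two components are either both accepting — (r3, q1), (r5, q3), (r3, q7) — or both non-accepting, so no string is accepted by exactly one of the machines: L(R) \ L(S) and L(S) \ L(R) are both empty.
Hence every string is accepted by R iff it is accepted by S, and the two languages coincide.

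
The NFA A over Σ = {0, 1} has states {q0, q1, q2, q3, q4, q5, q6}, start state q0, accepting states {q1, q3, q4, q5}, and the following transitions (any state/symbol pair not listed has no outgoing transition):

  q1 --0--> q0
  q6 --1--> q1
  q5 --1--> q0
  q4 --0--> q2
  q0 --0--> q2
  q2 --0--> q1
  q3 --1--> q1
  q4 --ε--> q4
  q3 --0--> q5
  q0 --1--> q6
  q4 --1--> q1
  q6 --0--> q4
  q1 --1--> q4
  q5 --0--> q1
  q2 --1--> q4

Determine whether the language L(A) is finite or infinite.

infinite

State q0 is reachable from the start and can reach an accepting state, and it lies on the cycle q0 → q2 → q1 → q0.
Traversing that cycle any number of times yields accepted strings of unbounded length, so the language is infinite.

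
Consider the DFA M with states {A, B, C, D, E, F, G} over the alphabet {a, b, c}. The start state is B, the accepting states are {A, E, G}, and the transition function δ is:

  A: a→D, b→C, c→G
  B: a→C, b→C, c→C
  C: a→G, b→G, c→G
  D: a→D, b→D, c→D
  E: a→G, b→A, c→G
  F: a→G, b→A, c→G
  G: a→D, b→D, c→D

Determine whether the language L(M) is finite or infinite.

The useful states (reachable from B and able to reach an accepting state) are {B, C, G}.
Restricted to these states the transition graph has no cycle, so every accepting path has bounded length and L is finite.

finite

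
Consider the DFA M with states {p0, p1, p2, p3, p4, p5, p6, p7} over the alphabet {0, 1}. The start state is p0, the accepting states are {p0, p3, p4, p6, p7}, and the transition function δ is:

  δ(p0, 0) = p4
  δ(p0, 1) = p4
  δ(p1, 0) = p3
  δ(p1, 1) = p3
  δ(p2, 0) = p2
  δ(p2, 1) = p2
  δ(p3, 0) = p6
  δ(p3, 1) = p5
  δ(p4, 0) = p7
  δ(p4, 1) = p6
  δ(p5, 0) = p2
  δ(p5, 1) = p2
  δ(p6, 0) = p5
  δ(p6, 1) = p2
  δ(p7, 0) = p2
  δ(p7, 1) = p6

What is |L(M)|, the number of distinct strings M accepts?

The useful subgraph on states {p0, p4, p6, p7} is acyclic, so L(M) is finite; the longest accepting path visits 4 useful states, giving maximum string length 3.
Counting accepting paths from p0 by length: 1 of length 0, 2 of length 1, 4 of length 2, 2 of length 3. Total 9.

9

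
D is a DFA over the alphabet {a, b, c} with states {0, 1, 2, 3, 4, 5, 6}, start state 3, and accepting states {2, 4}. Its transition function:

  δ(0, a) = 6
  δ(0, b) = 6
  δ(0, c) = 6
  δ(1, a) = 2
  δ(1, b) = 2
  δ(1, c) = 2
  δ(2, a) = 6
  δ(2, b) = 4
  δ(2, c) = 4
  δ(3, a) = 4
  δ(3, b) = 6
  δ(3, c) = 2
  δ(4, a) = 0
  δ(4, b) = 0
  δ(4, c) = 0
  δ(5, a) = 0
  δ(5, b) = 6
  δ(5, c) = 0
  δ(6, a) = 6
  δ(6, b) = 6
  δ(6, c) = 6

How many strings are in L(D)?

4

The useful subgraph on states {2, 3, 4} is acyclic, so L(D) is finite; the longest accepting path visits 3 useful states, giving maximum string length 2.
Counting accepting paths from 3 by length: 2 of length 1, 2 of length 2. Total 4.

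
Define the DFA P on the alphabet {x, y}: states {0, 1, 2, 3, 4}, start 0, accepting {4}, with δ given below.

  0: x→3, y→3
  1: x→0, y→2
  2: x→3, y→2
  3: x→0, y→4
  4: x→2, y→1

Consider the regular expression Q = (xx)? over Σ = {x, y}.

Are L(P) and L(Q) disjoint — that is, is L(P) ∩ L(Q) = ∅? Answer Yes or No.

Yes

Converting the expression Q to a DFA (subset construction, then merging equivalent states) gives the minimal DFA with states {q0, q1, q2, q3}, start state q0, accepting states {q0, q3} and transitions q0: x→q1, y→q2; q1: x→q3, y→q2; q2: x→q2, y→q2; q3: x→q2, y→q2.
Exploring the product automaton P × Q from the start pair (0, q0), following both machines on each input symbol, reaches 8 state pairs: (0, q0), (3, q1), (3, q2), (0, q3), (4, q2), (0, q2), (2, q2), (1, q2).
P accepts in {4} and Q accepts in {q0, q3}; no reachable pair has both components accepting, so no string drives both machines to acceptance simultaneously and L(P) ∩ L(Q) = ∅.
So no string is accepted by both, and the intersection is empty.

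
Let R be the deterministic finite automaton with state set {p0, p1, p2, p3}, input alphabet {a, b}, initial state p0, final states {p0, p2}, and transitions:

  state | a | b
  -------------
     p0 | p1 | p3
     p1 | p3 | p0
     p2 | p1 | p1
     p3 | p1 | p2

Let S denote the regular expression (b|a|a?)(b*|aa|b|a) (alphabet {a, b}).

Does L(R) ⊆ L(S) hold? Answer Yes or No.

The string aab is in L(R) but not in L(S).
So L(R) ⊄ L(S).

No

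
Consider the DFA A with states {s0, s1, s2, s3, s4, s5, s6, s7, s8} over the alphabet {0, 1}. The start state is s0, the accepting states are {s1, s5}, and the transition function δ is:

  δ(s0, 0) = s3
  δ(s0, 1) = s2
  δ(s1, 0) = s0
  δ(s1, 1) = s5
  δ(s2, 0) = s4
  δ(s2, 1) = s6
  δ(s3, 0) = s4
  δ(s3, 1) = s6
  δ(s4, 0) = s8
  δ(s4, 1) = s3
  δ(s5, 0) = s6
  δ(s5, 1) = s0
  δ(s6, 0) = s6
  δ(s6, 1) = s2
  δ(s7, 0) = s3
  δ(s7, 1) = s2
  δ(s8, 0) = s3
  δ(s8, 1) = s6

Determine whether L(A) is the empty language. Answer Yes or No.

The states reachable from the start state are {s0, s2, s3, s4, s6, s8}.
None of the accepting states {s1, s5} is reachable, so no string is accepted and L(A) = ∅.

Yes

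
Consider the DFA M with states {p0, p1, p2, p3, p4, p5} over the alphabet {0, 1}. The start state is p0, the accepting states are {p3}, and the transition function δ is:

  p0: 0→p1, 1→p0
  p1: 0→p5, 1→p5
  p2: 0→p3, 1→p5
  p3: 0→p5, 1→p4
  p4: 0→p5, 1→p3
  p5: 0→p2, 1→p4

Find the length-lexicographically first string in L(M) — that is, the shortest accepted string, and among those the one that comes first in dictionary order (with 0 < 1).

A breadth-first search from p0 reaches an accepting state first via the path p0 → p1 → p5 → p2 → p3 on input 0000.
No string of length < 4 is accepted (BFS exhausts all shorter strings without reaching an accepting state), and 0000 is the lexicographically least accepting string of length 4.

0000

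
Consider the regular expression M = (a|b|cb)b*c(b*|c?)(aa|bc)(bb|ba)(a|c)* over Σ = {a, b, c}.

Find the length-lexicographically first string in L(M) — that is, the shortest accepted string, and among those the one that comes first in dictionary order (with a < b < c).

By inspection of the expression, no string of length less than 6 matches, and acaaba is the lexicographically first match of length 6.

acaaba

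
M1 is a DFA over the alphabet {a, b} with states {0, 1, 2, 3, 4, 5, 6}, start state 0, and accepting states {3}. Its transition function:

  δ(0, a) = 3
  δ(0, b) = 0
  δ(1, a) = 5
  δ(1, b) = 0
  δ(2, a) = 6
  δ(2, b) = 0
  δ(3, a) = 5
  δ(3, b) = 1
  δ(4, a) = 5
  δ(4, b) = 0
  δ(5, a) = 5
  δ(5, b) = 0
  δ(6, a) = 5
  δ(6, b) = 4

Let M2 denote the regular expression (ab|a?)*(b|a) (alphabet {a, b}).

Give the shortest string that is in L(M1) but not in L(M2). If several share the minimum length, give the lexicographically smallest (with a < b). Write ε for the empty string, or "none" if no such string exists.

The string ba is accepted by M1 but not by M2.
No shorter string lies in the difference, and ba is the lexicographically first length-2 string in L(M1) \ L(M2).

ba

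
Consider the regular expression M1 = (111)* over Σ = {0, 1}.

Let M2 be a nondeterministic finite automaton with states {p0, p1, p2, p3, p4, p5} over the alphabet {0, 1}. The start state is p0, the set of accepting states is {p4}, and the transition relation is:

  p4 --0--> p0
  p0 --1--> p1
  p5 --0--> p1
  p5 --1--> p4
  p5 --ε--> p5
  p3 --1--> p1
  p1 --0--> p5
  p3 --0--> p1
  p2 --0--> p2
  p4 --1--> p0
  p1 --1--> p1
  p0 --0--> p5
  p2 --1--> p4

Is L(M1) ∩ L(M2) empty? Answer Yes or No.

Yes

Converting the expression M1 to a DFA (subset construction, then merging equivalent states) gives the minimal DFA with states {r0, r1, r2, r3}, start state r0, accepting states {r0} and transitions r0: 0→r1, 1→r2; r1: 0→r1, 1→r1; r2: 0→r1, 1→r3; r3: 0→r1, 1→r0.
Exploring the product automaton M1 × M2 from the start pair (r0, p0), following both machines on each input symbol, reaches 8 state pairs: (r0, p0), (r1, p5), (r2, p1), (r1, p1), (r1, p4), (r3, p1), (r1, p0), (r0, p1).
M1 accepts in {r0} and M2 accepts in {p4}; no reachable pair has both components accepting, so no string drives both machines to acceptance simultaneously and L(M1) ∩ L(M2) = ∅.
So no string is accepted by both, and the intersection is empty.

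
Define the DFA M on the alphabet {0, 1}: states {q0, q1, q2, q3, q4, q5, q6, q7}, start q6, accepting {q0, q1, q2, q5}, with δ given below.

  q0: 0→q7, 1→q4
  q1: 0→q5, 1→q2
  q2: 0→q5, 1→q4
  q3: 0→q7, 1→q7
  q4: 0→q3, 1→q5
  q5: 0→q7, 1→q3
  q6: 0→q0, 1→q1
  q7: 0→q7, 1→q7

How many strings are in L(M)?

7

The useful subgraph on states {q0, q1, q2, q4, q5, q6} is acyclic, so L(M) is finite; the longest accepting path visits 5 useful states, giving maximum string length 4.
Counting accepting paths from q6 by length: 2 of length 1, 2 of length 2, 2 of length 3, 1 of length 4. Total 7.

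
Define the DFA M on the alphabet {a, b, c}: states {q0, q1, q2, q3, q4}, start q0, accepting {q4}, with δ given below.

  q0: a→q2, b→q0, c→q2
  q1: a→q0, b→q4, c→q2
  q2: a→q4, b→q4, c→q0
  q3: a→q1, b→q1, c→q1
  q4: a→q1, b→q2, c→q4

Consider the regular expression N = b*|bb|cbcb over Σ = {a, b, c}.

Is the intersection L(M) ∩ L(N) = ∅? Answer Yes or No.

Converting the expression N to a DFA (subset construction, then merging equivalent states) gives the minimal DFA with states {n0, n1, n2, n3, n4, n5, n6}, start state n0, accepting states {n0, n2, n6} and transitions n0: a→n1, b→n2, c→n3; n1: a→n1, b→n1, c→n1; n2: a→n1, b→n2, c→n1; n3: a→n1, b→n4, c→n1; n4: a→n1, b→n1, c→n5; n5: a→n1, b→n6, c→n1; n6: a→n1, b→n1, c→n1.
Exploring the product automaton M × N from the start pair (q0, n0), following both machines on each input symbol, reaches 10 state pairs: (q0, n0), (q2, n1), (q0, n2), (q2, n3), (q4, n1), (q0, n1), (q4, n4), (q1, n1), (q4, n5), (q2, n6).
M accepts in {q4} and N accepts in {n0, n2, n6}; no reachable pair has both components accepting, so no string drives both machines to acceptance simultaneously and L(M) ∩ L(N) = ∅.
So no string is accepted by both, and the intersection is empty.

Yes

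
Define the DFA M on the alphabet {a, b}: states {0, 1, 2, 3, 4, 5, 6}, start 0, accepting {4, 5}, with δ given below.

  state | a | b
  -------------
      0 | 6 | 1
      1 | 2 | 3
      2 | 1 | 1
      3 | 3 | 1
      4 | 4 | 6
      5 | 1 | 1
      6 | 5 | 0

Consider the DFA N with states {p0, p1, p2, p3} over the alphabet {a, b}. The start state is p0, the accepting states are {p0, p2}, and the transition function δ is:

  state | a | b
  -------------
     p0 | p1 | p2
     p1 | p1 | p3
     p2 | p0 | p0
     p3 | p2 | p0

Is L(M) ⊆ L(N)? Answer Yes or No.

The string aa is in L(M) but not in L(N).
So L(M) ⊄ L(N).

No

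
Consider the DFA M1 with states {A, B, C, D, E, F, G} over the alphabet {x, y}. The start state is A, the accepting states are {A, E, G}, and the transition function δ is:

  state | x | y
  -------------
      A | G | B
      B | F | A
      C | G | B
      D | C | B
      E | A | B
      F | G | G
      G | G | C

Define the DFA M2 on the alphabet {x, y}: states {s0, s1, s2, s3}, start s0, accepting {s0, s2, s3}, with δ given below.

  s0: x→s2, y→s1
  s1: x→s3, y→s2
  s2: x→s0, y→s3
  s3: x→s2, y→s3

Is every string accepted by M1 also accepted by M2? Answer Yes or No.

No

The string xxyyxy is in L(M1) but not in L(M2).
So L(M1) ⊄ L(M2).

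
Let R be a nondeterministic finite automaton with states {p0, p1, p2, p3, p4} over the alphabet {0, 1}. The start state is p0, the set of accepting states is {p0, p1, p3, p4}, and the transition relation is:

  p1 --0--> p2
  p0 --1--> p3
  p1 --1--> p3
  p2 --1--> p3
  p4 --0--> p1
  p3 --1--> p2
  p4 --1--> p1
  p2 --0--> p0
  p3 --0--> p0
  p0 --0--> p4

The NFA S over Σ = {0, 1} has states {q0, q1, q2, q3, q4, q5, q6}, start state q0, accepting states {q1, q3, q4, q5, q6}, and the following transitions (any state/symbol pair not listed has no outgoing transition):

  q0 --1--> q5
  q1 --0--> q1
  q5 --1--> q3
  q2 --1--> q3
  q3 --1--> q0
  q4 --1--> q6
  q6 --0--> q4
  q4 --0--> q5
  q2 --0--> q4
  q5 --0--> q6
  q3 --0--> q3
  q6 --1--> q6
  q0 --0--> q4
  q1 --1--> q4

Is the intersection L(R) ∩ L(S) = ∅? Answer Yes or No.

The string 0 is accepted by both R and S.
Hence L(R) ∩ L(S) ≠ ∅.

No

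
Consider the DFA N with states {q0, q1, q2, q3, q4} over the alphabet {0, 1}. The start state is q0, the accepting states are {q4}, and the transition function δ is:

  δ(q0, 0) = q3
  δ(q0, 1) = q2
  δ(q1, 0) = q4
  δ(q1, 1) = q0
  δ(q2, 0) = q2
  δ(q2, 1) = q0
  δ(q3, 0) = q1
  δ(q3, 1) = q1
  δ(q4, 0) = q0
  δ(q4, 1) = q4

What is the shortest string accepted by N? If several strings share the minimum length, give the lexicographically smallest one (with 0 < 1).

A breadth-first search from q0 reaches an accepting state first via the path q0 → q3 → q1 → q4 on input 000.
No string of length < 3 is accepted (BFS exhausts all shorter strings without reaching an accepting state), and 000 is the lexicographically least accepting string of length 3.

000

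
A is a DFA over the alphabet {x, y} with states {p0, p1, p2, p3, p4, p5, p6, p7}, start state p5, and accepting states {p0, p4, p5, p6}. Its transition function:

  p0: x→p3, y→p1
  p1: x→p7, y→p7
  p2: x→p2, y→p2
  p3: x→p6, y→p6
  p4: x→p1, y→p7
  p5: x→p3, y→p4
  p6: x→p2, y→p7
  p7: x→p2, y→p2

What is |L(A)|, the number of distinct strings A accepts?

4

The useful subgraph on states {p3, p4, p5, p6} is acyclic, so L(A) is finite; the longest accepting path visits 3 useful states, giving maximum string length 2.
Counting accepting paths from p5 by length: 1 of length 0, 1 of length 1, 2 of length 2. Total 4.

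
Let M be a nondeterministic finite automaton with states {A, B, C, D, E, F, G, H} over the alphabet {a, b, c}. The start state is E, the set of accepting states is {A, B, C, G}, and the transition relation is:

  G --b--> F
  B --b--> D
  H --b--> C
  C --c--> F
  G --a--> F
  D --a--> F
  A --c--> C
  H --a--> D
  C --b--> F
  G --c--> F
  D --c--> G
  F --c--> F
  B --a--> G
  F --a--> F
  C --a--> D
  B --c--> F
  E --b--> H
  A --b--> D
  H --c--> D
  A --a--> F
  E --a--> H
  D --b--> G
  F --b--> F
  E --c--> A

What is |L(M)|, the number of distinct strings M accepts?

The useful subgraph on states {A, C, D, E, G, H} is acyclic, so L(M) is finite; the longest accepting path visits 5 useful states, giving maximum string length 4.
Counting accepting paths from E by length: 1 of length 1, 3 of length 2, 10 of length 3, 6 of length 4. Total 20.

20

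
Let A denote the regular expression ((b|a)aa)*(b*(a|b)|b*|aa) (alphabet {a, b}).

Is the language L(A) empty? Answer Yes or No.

No

The empty string ε matches the expression, so it belongs to L(A).
Since L(A) contains at least one string, it is not empty.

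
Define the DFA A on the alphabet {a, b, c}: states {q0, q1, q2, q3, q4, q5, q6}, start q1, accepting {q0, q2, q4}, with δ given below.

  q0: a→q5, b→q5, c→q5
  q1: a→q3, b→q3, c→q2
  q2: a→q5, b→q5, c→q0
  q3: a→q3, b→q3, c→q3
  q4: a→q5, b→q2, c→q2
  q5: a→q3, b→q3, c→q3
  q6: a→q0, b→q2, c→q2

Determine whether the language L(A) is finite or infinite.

finite

The useful states (reachable from q1 and able to reach an accepting state) are {q0, q1, q2}.
Restricted to these states the transition graph has no cycle, so every accepting path has bounded length and L is finite.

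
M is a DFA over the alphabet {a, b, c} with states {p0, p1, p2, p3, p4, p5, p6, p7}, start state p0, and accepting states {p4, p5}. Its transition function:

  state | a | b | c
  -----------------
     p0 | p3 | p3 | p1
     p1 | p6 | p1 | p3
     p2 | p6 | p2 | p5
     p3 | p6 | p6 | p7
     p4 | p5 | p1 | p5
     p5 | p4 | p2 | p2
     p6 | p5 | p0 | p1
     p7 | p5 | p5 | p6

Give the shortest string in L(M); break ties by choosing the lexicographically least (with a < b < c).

aaa

A breadth-first search from p0 reaches an accepting state first via the path p0 → p3 → p6 → p5 on input aaa.
No string of length < 3 is accepted (BFS exhausts all shorter strings without reaching an accepting state), and aaa is the lexicographically least accepting string of length 3.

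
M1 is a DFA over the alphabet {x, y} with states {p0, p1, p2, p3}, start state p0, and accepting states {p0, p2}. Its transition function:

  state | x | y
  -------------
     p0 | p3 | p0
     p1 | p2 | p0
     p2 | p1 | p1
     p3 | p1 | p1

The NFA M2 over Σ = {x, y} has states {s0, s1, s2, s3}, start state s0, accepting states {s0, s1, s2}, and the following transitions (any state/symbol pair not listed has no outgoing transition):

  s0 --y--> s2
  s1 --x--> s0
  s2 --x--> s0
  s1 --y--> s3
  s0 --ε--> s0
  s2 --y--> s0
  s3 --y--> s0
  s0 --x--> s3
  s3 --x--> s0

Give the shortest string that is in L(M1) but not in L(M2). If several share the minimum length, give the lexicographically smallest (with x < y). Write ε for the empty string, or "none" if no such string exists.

xxx

The string xxx is accepted by M1 but not by M2.
No shorter string lies in the difference, and xxx is the lexicographically first length-3 string in L(M1) \ L(M2).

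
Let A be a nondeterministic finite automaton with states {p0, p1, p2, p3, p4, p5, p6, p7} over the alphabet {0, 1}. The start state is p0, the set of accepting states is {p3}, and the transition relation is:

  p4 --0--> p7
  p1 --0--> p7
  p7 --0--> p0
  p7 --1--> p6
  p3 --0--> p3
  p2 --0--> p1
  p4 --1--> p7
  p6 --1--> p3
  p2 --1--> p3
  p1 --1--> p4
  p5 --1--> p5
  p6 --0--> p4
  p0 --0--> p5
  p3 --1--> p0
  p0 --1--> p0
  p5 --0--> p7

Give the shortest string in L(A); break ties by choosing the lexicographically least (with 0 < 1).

A breadth-first search from p0 reaches an accepting state first via the path p0 → p5 → p7 → p6 → p3 on input 0011.
No string of length < 4 is accepted (BFS exhausts all shorter strings without reaching an accepting state), and 0011 is the lexicographically least accepting string of length 4.

0011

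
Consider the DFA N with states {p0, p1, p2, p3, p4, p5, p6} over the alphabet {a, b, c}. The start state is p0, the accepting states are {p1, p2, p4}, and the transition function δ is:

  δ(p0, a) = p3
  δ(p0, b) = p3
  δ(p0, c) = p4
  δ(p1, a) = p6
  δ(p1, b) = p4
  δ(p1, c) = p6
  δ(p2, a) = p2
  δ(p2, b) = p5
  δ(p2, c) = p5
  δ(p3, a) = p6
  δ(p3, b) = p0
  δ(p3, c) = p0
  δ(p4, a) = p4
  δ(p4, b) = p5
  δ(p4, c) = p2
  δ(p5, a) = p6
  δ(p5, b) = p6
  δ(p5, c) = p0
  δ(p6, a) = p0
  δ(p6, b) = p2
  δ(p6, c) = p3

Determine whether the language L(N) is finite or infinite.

infinite

State p0 is reachable from the start and can reach an accepting state, and it lies on the cycle p0 → p3 → p0.
Traversing that cycle any number of times yields accepted strings of unbounded length, so the language is infinite.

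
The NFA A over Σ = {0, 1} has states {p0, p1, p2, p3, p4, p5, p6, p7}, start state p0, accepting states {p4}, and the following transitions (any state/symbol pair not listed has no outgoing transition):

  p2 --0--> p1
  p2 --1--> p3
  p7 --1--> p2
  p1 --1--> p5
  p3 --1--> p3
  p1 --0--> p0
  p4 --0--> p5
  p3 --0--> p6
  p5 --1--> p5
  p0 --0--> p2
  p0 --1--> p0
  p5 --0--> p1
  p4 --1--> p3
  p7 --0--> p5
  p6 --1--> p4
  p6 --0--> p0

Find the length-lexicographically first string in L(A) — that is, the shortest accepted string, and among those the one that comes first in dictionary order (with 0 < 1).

A breadth-first search from p0 reaches an accepting state first via the path p0 → p2 → p3 → p6 → p4 on input 0101.
No string of length < 4 is accepted (BFS exhausts all shorter strings without reaching an accepting state), and 0101 is the lexicographically least accepting string of length 4.

0101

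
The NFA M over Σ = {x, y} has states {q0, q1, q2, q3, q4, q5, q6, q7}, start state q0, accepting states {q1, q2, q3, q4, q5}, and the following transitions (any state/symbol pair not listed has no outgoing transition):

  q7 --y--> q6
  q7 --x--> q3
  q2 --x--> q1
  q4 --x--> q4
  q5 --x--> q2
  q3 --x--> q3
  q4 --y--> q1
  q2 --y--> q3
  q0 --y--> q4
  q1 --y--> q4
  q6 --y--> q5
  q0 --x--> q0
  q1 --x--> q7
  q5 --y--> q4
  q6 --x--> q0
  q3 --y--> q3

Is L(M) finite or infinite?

infinite

State q0 is reachable from the start and can reach an accepting state, and it lies on the cycle q0 → q0.
Traversing that cycle any number of times yields accepted strings of unbounded length, so the language is infinite.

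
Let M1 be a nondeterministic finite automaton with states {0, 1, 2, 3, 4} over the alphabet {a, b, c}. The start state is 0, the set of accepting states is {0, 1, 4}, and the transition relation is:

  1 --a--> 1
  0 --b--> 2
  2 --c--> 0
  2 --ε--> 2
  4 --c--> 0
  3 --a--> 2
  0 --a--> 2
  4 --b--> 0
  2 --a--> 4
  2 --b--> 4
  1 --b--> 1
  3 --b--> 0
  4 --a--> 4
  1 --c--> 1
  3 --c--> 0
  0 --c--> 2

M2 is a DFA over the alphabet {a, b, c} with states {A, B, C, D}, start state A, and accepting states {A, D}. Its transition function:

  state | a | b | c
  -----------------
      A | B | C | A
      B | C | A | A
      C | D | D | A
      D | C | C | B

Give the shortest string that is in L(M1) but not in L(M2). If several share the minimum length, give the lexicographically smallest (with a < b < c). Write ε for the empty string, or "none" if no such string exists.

aa

The string aa is accepted by M1 but not by M2.
No shorter string lies in the difference, and aa is the lexicographically first length-2 string in L(M1) \ L(M2).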